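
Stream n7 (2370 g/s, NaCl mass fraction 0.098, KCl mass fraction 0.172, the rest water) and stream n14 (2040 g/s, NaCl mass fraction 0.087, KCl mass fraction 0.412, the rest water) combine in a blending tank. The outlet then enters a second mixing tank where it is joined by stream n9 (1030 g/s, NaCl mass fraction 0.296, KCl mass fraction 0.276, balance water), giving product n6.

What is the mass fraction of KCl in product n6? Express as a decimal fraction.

0.282

Overall, product flow = 5440 g/s.
KCl in = 2370×0.172 + 2040×0.412 + 1030×0.276 = 1532.4 g/s.
KCl fraction in n6 = 0.282.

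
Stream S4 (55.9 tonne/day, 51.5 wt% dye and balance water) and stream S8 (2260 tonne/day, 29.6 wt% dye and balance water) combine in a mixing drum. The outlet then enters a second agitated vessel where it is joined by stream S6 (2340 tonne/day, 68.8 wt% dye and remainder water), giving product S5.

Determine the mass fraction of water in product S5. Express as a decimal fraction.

Overall, product flow = 4655.9 tonne/day.
water in = 55.9×0.485 + 2260×0.704 + 2340×0.312 = 2348.2 tonne/day.
water fraction in S5 = 0.5044.

0.5044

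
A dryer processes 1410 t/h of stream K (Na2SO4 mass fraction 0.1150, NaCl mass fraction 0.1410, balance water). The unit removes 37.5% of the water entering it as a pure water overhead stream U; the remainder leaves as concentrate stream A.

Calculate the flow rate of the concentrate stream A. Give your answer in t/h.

water entering = 1410×0.744 = 1049 t/h; overhead removed = 0.375×1049 = 393.39 t/h.
Concentrate = 1410 − 393.39 = 1016.6 t/h.

1017 t/h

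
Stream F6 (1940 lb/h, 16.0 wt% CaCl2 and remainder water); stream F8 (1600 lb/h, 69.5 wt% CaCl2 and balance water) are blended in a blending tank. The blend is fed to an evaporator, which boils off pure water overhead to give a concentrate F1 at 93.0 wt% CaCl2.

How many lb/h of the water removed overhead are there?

2011 lb/h

CaCl2 entering = 1940×0.160 + 1600×0.695 = 1422.4 lb/h.
All CaCl2 reports to F1, so F1 = 1422.4/0.930 = 1529.5 lb/h.
Total feed = 3540 lb/h; overhead = 3540 − 1529.5 = 2010.5 lb/h.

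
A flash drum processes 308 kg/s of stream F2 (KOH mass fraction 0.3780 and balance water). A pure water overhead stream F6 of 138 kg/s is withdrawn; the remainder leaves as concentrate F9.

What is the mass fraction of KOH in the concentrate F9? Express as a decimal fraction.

0.6848

KOH is not removed: 308×0.378 = 116.42 kg/s of KOH enters F9.
Concentrate = 308 − 138 = 170 kg/s.
Mass fraction = 116.42/170 = 0.6848.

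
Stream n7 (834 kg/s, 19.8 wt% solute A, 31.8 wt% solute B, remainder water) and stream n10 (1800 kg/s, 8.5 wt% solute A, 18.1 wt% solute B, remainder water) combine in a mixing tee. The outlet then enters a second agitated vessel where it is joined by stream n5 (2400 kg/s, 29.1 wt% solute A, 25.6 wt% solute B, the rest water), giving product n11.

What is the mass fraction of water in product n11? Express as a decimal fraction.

Overall, product flow = 5034 kg/s.
water in = 834×0.484 + 1800×0.734 + 2400×0.453 = 2812.1 kg/s.
water fraction in n11 = 0.559.

0.559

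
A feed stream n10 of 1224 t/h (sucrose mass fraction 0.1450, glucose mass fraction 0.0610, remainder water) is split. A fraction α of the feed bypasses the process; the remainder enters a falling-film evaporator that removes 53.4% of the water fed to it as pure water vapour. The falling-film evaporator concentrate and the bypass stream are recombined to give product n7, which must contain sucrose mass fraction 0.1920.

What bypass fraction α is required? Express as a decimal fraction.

0.423

All 1224×0.145 = 177.48 t/h of sucrose reaches n7, so n7 = 177.48/0.192 = 924.37 t/h and vapour = 299.63 t/h.
The evaporator receives (1−α)·1224 of feed at 0.794 water and removes 0.534 of that water:
0.534×0.794×(1−α)×1224 = 299.63
(1−α) = 299.63/518.97 = 0.5773;  α = 0.4227.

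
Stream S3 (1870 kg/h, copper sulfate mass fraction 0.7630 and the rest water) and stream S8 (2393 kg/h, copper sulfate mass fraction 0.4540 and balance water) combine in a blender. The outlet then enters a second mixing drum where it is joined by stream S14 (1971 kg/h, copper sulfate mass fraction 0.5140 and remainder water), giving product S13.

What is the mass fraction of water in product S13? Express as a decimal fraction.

Overall, product flow = 6234 kg/h.
water in = 1870×0.237 + 2393×0.546 + 1971×0.486 = 2707.7 kg/h.
water fraction in S13 = 0.4343.

0.4343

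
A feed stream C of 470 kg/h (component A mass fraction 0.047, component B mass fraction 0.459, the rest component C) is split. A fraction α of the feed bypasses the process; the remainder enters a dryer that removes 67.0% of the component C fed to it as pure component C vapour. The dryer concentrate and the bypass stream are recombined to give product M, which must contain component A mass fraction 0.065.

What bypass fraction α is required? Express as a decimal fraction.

0.163

All 470×0.047 = 22.09 kg/h of component A reaches M, so M = 22.09/0.065 = 339.85 kg/h and vapour = 130.15 kg/h.
The evaporator receives (1−α)·470 of feed at 0.494 component C and removes 0.670 of that component C:
0.670×0.494×(1−α)×470 = 130.15
(1−α) = 130.15/155.56 = 0.8367;  α = 0.1633.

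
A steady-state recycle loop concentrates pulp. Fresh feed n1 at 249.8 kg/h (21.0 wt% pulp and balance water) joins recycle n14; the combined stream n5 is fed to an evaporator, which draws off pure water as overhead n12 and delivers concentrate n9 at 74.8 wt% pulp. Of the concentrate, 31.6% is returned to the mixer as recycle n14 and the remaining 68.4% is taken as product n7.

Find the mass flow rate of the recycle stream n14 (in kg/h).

32.4 kg/h

Overall pulp balance (none leaves overhead): pulp in fresh feed = pulp in product, i.e. 249.8×0.210 = (1−0.316)·n9·0.748.
n9 = 52.458/(0.748×0.684) = 102.53 kg/h.
Recycle n14 = 0.316×102.53 = 32.4 kg/h.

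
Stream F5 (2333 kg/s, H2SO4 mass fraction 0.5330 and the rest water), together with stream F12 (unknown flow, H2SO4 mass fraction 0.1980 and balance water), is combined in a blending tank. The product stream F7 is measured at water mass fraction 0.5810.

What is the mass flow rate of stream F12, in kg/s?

1203 kg/s

Let F12 be the unknown flow. Total out = 2333 + F12.
water balance: 1089.5 + 0.802·F12 = 0.581·(2333 + F12)
(0.802 − 0.581)·F12 = 0.581×2333 − 1089.5 = 265.96
F12 = 265.96 / 0.221 = 1203.4 kg/s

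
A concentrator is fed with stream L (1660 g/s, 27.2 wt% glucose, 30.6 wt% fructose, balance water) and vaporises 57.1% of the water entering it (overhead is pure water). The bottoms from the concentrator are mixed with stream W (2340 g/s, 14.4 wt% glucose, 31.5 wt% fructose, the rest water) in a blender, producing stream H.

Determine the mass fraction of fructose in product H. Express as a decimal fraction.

Vapour removed = 0.571×0.422×1660 = 400 g/s; concentrate = 1260 g/s.
fructose reaching the mixer = 507.96 (from concentrate) + 2340×0.315 = 1245.1 g/s.
Product flow = 1260 + 2340 = 3600 g/s; fructose fraction = 0.346.

0.346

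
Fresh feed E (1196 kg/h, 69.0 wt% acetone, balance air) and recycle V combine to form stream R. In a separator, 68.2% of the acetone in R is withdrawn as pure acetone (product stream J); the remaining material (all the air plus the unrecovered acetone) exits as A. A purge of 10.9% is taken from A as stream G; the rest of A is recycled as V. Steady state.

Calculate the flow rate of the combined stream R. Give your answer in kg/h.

4553 kg/h

air enters only via E and leaves only via the purge: 1196×0.310 = 0.109×(air in A), and the separator passes all air, so air in R = air in A = 3401.5 kg/h.
acetone in R: m_A = 1196×0.690 + (1−0.109)·(1−0.682)·m_A, so m_A = 825.24/0.7167 = 1151.5 kg/h.
R = 1151.5 + 3401.5 = 4553 kg/h.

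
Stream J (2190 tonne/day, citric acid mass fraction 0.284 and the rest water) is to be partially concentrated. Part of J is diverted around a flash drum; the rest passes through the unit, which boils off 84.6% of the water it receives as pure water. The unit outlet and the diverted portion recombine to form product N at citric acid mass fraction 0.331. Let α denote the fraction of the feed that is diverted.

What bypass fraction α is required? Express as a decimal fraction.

All 2190×0.284 = 621.96 tonne/day of citric acid reaches N, so N = 621.96/0.331 = 1879 tonne/day and vapour = 310.97 tonne/day.
The evaporator receives (1−α)·2190 of feed at 0.716 water and removes 0.846 of that water:
0.846×0.716×(1−α)×2190 = 310.97
(1−α) = 310.97/1326.6 = 0.2344;  α = 0.7656.

0.766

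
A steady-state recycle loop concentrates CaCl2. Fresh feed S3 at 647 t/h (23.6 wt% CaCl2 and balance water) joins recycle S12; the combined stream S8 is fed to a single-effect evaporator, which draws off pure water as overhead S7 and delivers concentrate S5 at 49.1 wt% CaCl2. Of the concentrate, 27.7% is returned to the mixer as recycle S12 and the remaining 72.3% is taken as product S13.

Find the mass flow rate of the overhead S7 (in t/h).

336 t/h

Overall CaCl2 balance (none leaves overhead): CaCl2 in fresh feed = CaCl2 in product, i.e. 647×0.236 = (1−0.277)·S5·0.491.
S5 = 152.69/(0.491×0.723) = 430.13 t/h.
Recycle S12 = 0.277×430.13 = 119.15 t/h.
Combined feed S8 = 647 + 119.15 = 766.15 t/h.
Overhead S7 = S8 − S5 = 766.15 − 430.13 = 336.02 t/h.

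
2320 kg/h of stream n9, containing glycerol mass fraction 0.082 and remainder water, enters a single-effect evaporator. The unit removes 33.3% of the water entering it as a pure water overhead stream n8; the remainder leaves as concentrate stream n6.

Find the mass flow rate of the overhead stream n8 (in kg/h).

709.2 kg/h

water entering = 2320×0.918 = 2129.8 kg/h; overhead removed = 0.333×2129.8 = 709.21 kg/h.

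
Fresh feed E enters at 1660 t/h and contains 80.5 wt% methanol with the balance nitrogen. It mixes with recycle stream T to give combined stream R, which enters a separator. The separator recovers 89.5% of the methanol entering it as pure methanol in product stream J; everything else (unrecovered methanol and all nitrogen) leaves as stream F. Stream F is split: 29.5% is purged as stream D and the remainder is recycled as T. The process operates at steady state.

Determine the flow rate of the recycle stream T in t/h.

nitrogen enters only via E and leaves only via the purge: 1660×0.195 = 0.295×(nitrogen in F), and the separator passes all nitrogen, so nitrogen in R = nitrogen in F = 1097.3 t/h.
methanol in R: m_A = 1660×0.805 + (1−0.295)·(1−0.895)·m_A, so m_A = 1336.3/0.9260 = 1443.1 t/h.
F = (1−0.895)×1443.1 + 1097.3 = 1248.8 t/h.
Recycle T = (1−0.295)×1248.8 = 880.42 t/h.

880.4 t/h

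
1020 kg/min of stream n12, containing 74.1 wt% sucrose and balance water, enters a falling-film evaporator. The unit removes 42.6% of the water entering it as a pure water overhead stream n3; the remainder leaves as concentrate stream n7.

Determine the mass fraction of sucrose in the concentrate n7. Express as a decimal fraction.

0.8329

sucrose is not removed: 1020×0.741 = 755.82 kg/min of sucrose enters n7.
water entering = 1020×0.259 = 264.18 kg/min; overhead removed = 0.426×264.18 = 112.54 kg/min.
Concentrate = 1020 − 112.54 = 907.46 kg/min.
Mass fraction = 755.82/907.46 = 0.8329.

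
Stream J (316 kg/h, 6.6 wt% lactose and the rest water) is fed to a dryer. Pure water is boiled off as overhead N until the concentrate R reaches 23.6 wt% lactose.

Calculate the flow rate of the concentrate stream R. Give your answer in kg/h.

lactose is conserved: 316×0.066 = 20.856 kg/h all reports to the concentrate.
Concentrate = 20.856/(target fraction) = 88.373 kg/h.

88.37 kg/h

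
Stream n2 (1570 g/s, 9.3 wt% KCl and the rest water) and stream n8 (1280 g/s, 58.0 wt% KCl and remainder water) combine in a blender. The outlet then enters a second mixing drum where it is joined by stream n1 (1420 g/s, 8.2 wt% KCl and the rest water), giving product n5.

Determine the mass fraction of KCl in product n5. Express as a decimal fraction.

0.235

Overall, product flow = 4270 g/s.
KCl in = 1570×0.093 + 1280×0.580 + 1420×0.082 = 1004.9 g/s.
KCl fraction in n5 = 0.235.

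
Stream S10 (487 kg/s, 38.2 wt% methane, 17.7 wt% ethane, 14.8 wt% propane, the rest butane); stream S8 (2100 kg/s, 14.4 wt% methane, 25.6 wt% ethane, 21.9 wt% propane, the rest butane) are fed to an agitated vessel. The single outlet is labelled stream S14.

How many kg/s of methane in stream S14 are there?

methane out = methane in = 487×0.382 + 2100×0.144 = 488.43 kg/s.

488.4 kg/s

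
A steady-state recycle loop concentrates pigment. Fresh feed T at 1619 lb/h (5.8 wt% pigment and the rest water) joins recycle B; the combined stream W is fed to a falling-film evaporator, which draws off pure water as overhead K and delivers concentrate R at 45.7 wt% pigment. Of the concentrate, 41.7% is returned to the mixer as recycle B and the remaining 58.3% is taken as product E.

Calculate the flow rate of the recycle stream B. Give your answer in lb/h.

147 lb/h

Overall pigment balance (none leaves overhead): pigment in fresh feed = pigment in product, i.e. 1619×0.058 = (1−0.417)·R·0.457.
R = 93.902/(0.457×0.583) = 352.44 lb/h.
Recycle B = 0.417×352.44 = 146.97 lb/h.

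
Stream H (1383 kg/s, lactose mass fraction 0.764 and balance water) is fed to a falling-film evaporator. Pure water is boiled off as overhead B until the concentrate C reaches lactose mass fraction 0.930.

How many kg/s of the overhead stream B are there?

lactose is conserved: 1383×0.764 = 1056.6 kg/s all reports to the concentrate.
Concentrate = 1056.6/(target fraction) = 1136.1 kg/s.
Overhead = 1383 − 1136.1 = 246.86 kg/s.

246.9 kg/s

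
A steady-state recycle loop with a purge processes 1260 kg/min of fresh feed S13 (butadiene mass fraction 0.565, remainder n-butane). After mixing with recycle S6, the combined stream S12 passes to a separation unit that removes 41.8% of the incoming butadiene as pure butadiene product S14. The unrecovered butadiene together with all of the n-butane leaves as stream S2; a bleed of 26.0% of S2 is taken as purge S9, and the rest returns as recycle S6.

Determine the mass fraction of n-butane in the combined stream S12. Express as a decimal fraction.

n-butane enters only via S13 and leaves only via the purge: 1260×0.435 = 0.260×(n-butane in S2), and the separation unit passes all n-butane, so n-butane in S12 = n-butane in S2 = 2108.1 kg/min.
butadiene in S12: m_A = 1260×0.565 + (1−0.260)·(1−0.418)·m_A, so m_A = 711.9/0.5693 = 1250.4 kg/min.
S12 = 1250.4 + 2108.1 = 3358.5 kg/min.
n-butane fraction in S12 = 2108.1/3358.5 = 0.628.

0.628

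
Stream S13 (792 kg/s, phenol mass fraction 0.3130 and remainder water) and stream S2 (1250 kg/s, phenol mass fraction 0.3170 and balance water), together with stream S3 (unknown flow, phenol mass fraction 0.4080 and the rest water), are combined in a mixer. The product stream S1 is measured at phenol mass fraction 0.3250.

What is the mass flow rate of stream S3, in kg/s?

Let S3 be the unknown flow. Total out = 2042 + S3.
phenol balance: 644.15 + 0.408·S3 = 0.325·(2042 + S3)
(0.408 − 0.325)·S3 = 0.325×2042 − 644.15 = 19.504
S3 = 19.504 / 0.083 = 234.99 kg/s

235 kg/s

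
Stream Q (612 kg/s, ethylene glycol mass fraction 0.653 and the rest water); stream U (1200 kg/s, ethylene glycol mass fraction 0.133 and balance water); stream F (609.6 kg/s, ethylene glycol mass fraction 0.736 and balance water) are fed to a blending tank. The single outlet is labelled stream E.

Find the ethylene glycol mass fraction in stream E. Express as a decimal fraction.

0.416

Total flow out = 612 + 1200 + 609.6 = 2421.6 kg/s.
ethylene glycol in = 612×0.653 + 1200×0.133 + 609.6×0.736 = 1007.9 kg/s.
ethylene glycol mass fraction in E = 1007.9/2421.6 = 0.416.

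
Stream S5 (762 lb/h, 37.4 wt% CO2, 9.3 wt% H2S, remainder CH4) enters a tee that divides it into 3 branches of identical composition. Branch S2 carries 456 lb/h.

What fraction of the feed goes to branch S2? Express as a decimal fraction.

0.598

Fraction to S2 = 456/762 = 0.5984.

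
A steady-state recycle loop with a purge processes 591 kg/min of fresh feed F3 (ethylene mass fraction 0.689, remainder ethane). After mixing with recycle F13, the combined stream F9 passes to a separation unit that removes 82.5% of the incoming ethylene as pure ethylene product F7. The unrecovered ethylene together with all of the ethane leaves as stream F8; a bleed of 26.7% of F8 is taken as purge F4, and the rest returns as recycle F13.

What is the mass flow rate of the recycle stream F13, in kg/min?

ethane enters only via F3 and leaves only via the purge: 591×0.311 = 0.267×(ethane in F8), and the separation unit passes all ethane, so ethane in F9 = ethane in F8 = 688.39 kg/min.
ethylene in F9: m_A = 591×0.689 + (1−0.267)·(1−0.825)·m_A, so m_A = 407.2/0.8717 = 467.12 kg/min.
F8 = (1−0.825)×467.12 + 688.39 = 770.14 kg/min.
Recycle F13 = (1−0.267)×770.14 = 564.51 kg/min.

564.5 kg/min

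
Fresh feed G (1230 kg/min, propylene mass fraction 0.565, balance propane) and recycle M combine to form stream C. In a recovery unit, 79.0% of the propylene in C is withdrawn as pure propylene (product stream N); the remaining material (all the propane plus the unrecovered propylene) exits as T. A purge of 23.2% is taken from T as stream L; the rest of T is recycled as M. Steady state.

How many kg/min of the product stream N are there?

654.6 kg/min

propylene in C: m_A = 1230×0.565 + (1−0.232)·(1−0.790)·m_A, so m_A = 694.95/0.8387 = 828.58 kg/min.
Product N = 0.790×828.58 = 654.58 kg/min.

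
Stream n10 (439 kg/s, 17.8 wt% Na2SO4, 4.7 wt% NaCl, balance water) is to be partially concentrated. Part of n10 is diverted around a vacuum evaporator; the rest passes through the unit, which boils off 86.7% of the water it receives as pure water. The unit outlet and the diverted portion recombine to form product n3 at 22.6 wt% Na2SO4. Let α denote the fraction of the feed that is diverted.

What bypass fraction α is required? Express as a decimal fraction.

0.684

All 439×0.178 = 78.142 kg/s of Na2SO4 reaches n3, so n3 = 78.142/0.226 = 345.76 kg/s and vapour = 93.239 kg/s.
The evaporator receives (1−α)·439 of feed at 0.775 water and removes 0.867 of that water:
0.867×0.775×(1−α)×439 = 93.239
(1−α) = 93.239/294.98 = 0.3161;  α = 0.6839.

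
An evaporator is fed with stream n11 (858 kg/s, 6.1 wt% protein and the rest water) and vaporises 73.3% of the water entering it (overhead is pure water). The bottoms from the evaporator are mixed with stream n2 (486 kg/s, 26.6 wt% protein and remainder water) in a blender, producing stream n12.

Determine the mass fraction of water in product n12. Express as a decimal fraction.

0.759

Vapour removed = 0.733×0.939×858 = 590.55 kg/s; concentrate = 267.45 kg/s.
water reaching the mixer = 215.11 (from concentrate) + 486×0.734 = 571.84 kg/s.
Product flow = 267.45 + 486 = 753.45 kg/s; water fraction = 0.759.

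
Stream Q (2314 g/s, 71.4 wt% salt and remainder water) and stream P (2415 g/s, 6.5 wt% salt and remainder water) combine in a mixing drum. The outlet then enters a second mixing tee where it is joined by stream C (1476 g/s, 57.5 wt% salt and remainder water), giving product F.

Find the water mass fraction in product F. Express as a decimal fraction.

0.5717

Overall, product flow = 6205 g/s.
water in = 2314×0.286 + 2415×0.935 + 1476×0.425 = 3547.1 g/s.
water fraction in F = 0.5717.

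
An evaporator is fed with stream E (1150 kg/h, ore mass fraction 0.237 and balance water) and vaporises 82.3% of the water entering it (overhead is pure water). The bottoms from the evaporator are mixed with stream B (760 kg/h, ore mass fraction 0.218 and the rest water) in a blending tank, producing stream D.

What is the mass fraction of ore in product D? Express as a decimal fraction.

0.369

Vapour removed = 0.823×0.763×1150 = 722.14 kg/h; concentrate = 427.86 kg/h.
ore reaching the mixer = 272.55 (from concentrate) + 760×0.218 = 438.23 kg/h.
Product flow = 427.86 + 760 = 1187.9 kg/h; ore fraction = 0.369.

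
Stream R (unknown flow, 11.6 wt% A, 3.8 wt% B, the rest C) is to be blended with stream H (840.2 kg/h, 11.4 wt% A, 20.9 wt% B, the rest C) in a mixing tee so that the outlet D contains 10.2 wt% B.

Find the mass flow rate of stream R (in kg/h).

Let R be the unknown flow. Total out = 840.2 + R.
B balance: 175.6 + 0.038·R = 0.102·(840.2 + R)
(0.038 − 0.102)·R = 0.102×840.2 − 175.6 = -89.901
R = -89.901 / -0.064 = 1404.7 kg/h

1405 kg/h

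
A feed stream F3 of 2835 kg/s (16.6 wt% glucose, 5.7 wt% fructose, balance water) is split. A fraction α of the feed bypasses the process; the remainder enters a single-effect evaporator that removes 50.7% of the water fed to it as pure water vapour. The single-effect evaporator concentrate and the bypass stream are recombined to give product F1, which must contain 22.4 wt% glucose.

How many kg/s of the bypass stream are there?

All 2835×0.166 = 470.61 kg/s of glucose reaches F1, so F1 = 470.61/0.224 = 2100.9 kg/s and vapour = 734.06 kg/s.
The evaporator receives (1−α)·2835 of feed at 0.777 water and removes 0.507 of that water:
0.507×0.777×(1−α)×2835 = 734.06
(1−α) = 734.06/1116.8 = 0.6573;  α = 0.3427.
Bypass flow = 0.3427×2835 = 971.61 kg/s.

971.6 kg/s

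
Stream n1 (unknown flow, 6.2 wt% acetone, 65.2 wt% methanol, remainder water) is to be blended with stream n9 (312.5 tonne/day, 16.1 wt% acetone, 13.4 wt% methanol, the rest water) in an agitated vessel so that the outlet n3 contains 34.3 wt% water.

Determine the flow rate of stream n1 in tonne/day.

Let n1 be the unknown flow. Total out = 312.5 + n1.
water balance: 220.31 + 0.286·n1 = 0.343·(312.5 + n1)
(0.286 − 0.343)·n1 = 0.343×312.5 − 220.31 = -113.12
n1 = -113.12 / -0.057 = 1984.6 tonne/day

1985 tonne/day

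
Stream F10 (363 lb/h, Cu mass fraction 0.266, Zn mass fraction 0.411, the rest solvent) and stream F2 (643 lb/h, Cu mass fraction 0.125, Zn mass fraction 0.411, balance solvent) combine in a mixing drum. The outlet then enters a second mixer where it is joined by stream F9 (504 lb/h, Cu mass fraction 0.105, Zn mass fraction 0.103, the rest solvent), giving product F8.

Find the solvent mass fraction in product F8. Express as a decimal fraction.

0.540

Overall, product flow = 1510 lb/h.
solvent in = 363×0.323 + 643×0.464 + 504×0.792 = 814.77 lb/h.
solvent fraction in F8 = 0.540.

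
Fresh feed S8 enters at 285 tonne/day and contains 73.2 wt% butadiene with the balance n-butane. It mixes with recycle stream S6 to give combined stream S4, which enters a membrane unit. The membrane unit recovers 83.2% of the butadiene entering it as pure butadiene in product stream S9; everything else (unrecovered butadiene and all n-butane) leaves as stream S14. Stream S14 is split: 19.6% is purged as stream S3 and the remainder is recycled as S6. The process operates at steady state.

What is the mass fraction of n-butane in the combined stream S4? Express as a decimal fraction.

n-butane enters only via S8 and leaves only via the purge: 285×0.268 = 0.196×(n-butane in S14), and the membrane unit passes all n-butane, so n-butane in S4 = n-butane in S14 = 389.69 tonne/day.
butadiene in S4: m_A = 285×0.732 + (1−0.196)·(1−0.832)·m_A, so m_A = 208.62/0.8649 = 241.2 tonne/day.
S4 = 241.2 + 389.69 = 630.89 tonne/day.
n-butane fraction in S4 = 389.69/630.89 = 0.618.

0.618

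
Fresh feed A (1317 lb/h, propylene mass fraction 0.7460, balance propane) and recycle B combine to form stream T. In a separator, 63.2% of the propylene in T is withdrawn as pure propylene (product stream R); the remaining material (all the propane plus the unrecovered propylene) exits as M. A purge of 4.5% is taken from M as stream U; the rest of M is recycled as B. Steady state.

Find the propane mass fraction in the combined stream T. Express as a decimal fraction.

0.8307

propane enters only via A and leaves only via the purge: 1317×0.254 = 0.045×(propane in M), and the separator passes all propane, so propane in T = propane in M = 7433.7 lb/h.
propylene in T: m_A = 1317×0.746 + (1−0.045)·(1−0.632)·m_A, so m_A = 982.48/0.6486 = 1514.9 lb/h.
T = 1514.9 + 7433.7 = 8948.6 lb/h.
propane fraction in T = 7433.7/8948.6 = 0.8307.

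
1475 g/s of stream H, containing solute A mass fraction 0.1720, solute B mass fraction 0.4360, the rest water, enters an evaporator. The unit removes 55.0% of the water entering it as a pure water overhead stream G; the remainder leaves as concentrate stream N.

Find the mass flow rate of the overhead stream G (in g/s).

water entering = 1475×0.392 = 578.2 g/s; overhead removed = 0.550×578.2 = 318.01 g/s.

318 g/s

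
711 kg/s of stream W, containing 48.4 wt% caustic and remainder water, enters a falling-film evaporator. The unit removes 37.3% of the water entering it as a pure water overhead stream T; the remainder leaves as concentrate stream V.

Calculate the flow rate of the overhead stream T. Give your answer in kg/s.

water entering = 711×0.516 = 366.88 kg/s; overhead removed = 0.373×366.88 = 136.84 kg/s.

136.8 kg/s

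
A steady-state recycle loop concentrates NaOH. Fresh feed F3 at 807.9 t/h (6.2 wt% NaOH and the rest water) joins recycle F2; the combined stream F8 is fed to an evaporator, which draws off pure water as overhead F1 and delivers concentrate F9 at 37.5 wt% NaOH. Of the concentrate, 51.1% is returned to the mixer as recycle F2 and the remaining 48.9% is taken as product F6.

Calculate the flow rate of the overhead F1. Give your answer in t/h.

Overall NaOH balance (none leaves overhead): NaOH in fresh feed = NaOH in product, i.e. 807.9×0.062 = (1−0.511)·F9·0.375.
F9 = 50.09/(0.375×0.489) = 273.16 t/h.
Recycle F2 = 0.511×273.16 = 139.58 t/h.
Combined feed F8 = 807.9 + 139.58 = 947.48 t/h.
Overhead F1 = F8 − F9 = 947.48 − 273.16 = 674.33 t/h.

674.3 t/h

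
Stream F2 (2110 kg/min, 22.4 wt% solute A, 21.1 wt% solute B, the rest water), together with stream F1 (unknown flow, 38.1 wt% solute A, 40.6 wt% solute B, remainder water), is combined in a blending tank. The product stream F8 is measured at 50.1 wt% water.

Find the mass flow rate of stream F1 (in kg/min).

Let F1 be the unknown flow. Total out = 2110 + F1.
water balance: 1192.1 + 0.213·F1 = 0.501·(2110 + F1)
(0.213 − 0.501)·F1 = 0.501×2110 − 1192.1 = -135.04
F1 = -135.04 / -0.288 = 468.89 kg/min

468.9 kg/min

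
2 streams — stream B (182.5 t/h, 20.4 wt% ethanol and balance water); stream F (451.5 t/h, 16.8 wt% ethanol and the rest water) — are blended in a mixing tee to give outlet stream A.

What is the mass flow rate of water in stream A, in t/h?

520.9 t/h

water out = water in = 182.5×0.796 + 451.5×0.832 = 520.92 t/h.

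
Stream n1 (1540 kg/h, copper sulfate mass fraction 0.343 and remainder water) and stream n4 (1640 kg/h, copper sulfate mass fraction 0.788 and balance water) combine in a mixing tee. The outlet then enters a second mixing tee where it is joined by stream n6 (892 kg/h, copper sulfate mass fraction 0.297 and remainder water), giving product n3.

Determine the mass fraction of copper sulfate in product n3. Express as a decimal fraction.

Overall, product flow = 4072 kg/h.
copper sulfate in = 1540×0.343 + 1640×0.788 + 892×0.297 = 2085.5 kg/h.
copper sulfate fraction in n3 = 0.512.

0.512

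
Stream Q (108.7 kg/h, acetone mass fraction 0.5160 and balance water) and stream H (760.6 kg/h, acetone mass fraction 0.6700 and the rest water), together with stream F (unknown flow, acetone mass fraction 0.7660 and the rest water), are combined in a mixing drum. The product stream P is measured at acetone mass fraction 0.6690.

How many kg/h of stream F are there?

Let F be the unknown flow. Total out = 869.3 + F.
acetone balance: 565.69 + 0.766·F = 0.669·(869.3 + F)
(0.766 − 0.669)·F = 0.669×869.3 − 565.69 = 15.871
F = 15.871 / 0.097 = 163.61 kg/h

163.6 kg/h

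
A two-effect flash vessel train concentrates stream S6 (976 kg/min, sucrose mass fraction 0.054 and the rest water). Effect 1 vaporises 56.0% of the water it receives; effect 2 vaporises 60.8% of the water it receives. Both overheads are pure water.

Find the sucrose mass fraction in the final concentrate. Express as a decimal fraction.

water in feed = 976×0.946 = 923.3 kg/min.
After stage 1: water left = (1−0.560)×923.3 = 406.25; stream total = 458.95 kg/min.
After stage 2: water left = (1−0.608)×406.25 = 159.25; final concentrate = 211.95 kg/min.
sucrose fraction = 52.704/211.95 = 0.249.

0.249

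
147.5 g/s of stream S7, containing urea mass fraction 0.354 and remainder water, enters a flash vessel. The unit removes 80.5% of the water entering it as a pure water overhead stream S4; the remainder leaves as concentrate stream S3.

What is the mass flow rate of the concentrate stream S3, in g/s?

water entering = 147.5×0.646 = 95.285 g/s; overhead removed = 0.805×95.285 = 76.704 g/s.
Concentrate = 147.5 − 76.704 = 70.796 g/s.

70.8 g/s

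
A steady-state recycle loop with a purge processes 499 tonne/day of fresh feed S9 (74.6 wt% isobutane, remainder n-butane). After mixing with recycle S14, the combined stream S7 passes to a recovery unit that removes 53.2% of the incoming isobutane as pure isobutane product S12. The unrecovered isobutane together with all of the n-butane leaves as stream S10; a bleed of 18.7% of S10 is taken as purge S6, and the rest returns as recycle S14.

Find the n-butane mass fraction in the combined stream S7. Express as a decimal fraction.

n-butane enters only via S9 and leaves only via the purge: 499×0.254 = 0.187×(n-butane in S10), and the recovery unit passes all n-butane, so n-butane in S7 = n-butane in S10 = 677.79 tonne/day.
isobutane in S7: m_A = 499×0.746 + (1−0.187)·(1−0.532)·m_A, so m_A = 372.25/0.6195 = 600.88 tonne/day.
S7 = 600.88 + 677.79 = 1278.7 tonne/day.
n-butane fraction in S7 = 677.79/1278.7 = 0.5301.

0.5301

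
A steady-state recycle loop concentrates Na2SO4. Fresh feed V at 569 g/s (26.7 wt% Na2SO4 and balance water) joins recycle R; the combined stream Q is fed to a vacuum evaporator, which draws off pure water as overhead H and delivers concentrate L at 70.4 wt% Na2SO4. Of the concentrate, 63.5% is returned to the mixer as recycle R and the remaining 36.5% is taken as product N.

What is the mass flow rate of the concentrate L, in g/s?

Overall Na2SO4 balance (none leaves overhead): Na2SO4 in fresh feed = Na2SO4 in product, i.e. 569×0.267 = (1−0.635)·L·0.704.
L = 151.92/(0.704×0.365) = 591.23 g/s.

591.2 g/s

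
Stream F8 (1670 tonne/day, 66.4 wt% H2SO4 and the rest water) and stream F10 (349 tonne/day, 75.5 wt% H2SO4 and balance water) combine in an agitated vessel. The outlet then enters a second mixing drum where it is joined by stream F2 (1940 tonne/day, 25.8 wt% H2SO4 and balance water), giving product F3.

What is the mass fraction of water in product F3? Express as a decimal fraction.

Overall, product flow = 3959 tonne/day.
water in = 1670×0.336 + 349×0.245 + 1940×0.742 = 2086.1 tonne/day.
water fraction in F3 = 0.527.

0.527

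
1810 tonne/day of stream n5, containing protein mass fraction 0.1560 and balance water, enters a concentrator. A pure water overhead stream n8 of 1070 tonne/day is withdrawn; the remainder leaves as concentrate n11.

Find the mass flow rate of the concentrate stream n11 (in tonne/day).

740 tonne/day

Concentrate = 1810 − 1070 = 740 tonne/day.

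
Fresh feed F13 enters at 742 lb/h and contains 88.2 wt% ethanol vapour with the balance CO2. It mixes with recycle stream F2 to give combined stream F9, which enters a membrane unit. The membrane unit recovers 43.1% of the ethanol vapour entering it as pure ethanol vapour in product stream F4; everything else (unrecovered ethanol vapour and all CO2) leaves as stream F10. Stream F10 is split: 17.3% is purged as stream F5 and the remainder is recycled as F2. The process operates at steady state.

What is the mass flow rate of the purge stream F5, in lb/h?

CO2 enters only via F13 and leaves only via the purge: 742×0.118 = 0.173×(CO2 in F10), and the membrane unit passes all CO2, so CO2 in F9 = CO2 in F10 = 506.1 lb/h.
ethanol vapour in F9: m_A = 742×0.882 + (1−0.173)·(1−0.431)·m_A, so m_A = 654.44/0.5294 = 1236.1 lb/h.
F10 = (1−0.431)×1236.1 + 506.1 = 1209.5 lb/h.
Purge F5 = 0.173×1209.5 = 209.24 lb/h.

209.2 lb/h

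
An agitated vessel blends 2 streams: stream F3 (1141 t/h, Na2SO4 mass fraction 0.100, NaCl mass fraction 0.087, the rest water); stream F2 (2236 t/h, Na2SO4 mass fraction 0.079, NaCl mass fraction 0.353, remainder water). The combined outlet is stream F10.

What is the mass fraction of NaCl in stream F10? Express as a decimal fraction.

Total flow out = 1141 + 2236 = 3377 t/h.
NaCl in = 1141×0.087 + 2236×0.353 = 888.58 t/h.
NaCl mass fraction in F10 = 888.58/3377 = 0.263.

0.263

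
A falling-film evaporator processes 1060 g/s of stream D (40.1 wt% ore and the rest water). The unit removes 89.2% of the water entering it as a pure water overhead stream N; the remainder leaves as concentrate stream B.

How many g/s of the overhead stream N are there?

water entering = 1060×0.599 = 634.94 g/s; overhead removed = 0.892×634.94 = 566.37 g/s.

566.4 g/s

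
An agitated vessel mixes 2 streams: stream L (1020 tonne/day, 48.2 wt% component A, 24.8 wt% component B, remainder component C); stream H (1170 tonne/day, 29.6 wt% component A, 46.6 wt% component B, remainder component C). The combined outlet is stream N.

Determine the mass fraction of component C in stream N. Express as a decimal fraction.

Total flow out = 1020 + 1170 = 2190 tonne/day.
component C in = 1020×0.270 + 1170×0.238 = 553.86 tonne/day.
component C mass fraction in N = 553.86/2190 = 0.2529.

0.2529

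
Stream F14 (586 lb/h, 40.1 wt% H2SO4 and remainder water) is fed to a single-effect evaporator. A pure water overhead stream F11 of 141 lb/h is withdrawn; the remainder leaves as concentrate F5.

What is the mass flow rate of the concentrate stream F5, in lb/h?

Concentrate = 586 − 141 = 445 lb/h.

445 lb/h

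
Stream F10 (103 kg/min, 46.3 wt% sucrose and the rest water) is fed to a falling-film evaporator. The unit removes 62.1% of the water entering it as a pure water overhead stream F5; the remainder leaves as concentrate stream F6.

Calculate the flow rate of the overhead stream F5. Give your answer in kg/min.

water entering = 103×0.537 = 55.311 kg/min; overhead removed = 0.621×55.311 = 34.348 kg/min.

34.35 kg/min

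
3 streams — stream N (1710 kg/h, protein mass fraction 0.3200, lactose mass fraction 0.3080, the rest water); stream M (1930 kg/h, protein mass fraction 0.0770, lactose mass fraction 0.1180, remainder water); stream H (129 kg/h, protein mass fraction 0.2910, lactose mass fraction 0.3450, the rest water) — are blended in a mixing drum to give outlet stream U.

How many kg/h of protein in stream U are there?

733.3 kg/h

protein out = protein in = 1710×0.320 + 1930×0.077 + 129×0.291 = 733.35 kg/h.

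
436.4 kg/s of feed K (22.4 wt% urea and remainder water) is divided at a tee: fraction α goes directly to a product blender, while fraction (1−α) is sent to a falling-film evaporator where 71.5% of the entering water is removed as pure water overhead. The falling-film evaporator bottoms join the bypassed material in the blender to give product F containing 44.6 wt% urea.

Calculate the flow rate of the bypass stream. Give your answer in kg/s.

All 436.4×0.224 = 97.754 kg/s of urea reaches F, so F = 97.754/0.446 = 219.18 kg/s and vapour = 217.22 kg/s.
The evaporator receives (1−α)·436.4 of feed at 0.776 water and removes 0.715 of that water:
0.715×0.776×(1−α)×436.4 = 217.22
(1−α) = 217.22/242.13 = 0.8971;  α = 0.1029.
Bypass flow = 0.1029×436.4 = 44.897 kg/s.

44.9 kg/s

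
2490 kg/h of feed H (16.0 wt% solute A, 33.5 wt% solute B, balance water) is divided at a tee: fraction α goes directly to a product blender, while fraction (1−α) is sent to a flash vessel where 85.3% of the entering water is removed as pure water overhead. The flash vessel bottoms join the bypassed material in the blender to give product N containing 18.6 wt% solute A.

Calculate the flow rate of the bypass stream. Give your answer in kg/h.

All 2490×0.160 = 398.4 kg/h of solute A reaches N, so N = 398.4/0.186 = 2141.9 kg/h and vapour = 348.06 kg/h.
The evaporator receives (1−α)·2490 of feed at 0.505 water and removes 0.853 of that water:
0.853×0.505×(1−α)×2490 = 348.06
(1−α) = 348.06/1072.6 = 0.3245;  α = 0.6755.
Bypass flow = 0.6755×2490 = 1682 kg/h.

1682 kg/h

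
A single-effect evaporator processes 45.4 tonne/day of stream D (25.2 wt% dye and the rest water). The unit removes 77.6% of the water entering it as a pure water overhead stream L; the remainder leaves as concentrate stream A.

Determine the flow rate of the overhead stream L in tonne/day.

water entering = 45.4×0.748 = 33.959 tonne/day; overhead removed = 0.776×33.959 = 26.352 tonne/day.

26.35 tonne/day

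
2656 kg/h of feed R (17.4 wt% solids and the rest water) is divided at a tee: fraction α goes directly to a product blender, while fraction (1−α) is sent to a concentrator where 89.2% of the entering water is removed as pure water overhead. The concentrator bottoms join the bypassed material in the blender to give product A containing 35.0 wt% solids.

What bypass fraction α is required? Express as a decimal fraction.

All 2656×0.174 = 462.14 kg/h of solids reaches A, so A = 462.14/0.350 = 1320.4 kg/h and vapour = 1335.6 kg/h.
The evaporator receives (1−α)·2656 of feed at 0.826 water and removes 0.892 of that water:
0.892×0.826×(1−α)×2656 = 1335.6
(1−α) = 1335.6/1956.9 = 0.6825;  α = 0.3175.

0.318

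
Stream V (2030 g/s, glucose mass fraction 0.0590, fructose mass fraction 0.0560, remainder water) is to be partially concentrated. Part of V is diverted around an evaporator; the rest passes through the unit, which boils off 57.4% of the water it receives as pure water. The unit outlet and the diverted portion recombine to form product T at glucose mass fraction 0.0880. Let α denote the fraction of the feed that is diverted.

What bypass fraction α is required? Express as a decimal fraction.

0.351

All 2030×0.059 = 119.77 g/s of glucose reaches T, so T = 119.77/0.088 = 1361 g/s and vapour = 668.98 g/s.
The evaporator receives (1−α)·2030 of feed at 0.885 water and removes 0.574 of that water:
0.574×0.885×(1−α)×2030 = 668.98
(1−α) = 668.98/1031.2 = 0.6487;  α = 0.3513.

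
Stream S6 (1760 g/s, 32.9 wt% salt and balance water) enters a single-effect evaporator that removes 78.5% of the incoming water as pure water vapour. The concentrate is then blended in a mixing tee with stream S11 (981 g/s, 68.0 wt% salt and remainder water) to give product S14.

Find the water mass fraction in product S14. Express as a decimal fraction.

0.313

Vapour removed = 0.785×0.671×1760 = 927.05 g/s; concentrate = 832.95 g/s.
water reaching the mixer = 253.91 (from concentrate) + 981×0.320 = 567.83 g/s.
Product flow = 832.95 + 981 = 1813.9 g/s; water fraction = 0.313.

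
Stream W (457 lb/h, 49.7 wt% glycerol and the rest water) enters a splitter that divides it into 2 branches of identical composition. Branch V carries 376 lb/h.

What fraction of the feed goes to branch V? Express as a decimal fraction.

Fraction to V = 376/457 = 0.8228.

0.823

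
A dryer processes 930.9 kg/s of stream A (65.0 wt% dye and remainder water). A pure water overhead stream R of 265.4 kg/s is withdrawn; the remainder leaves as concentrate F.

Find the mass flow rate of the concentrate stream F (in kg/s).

Concentrate = 930.9 − 265.4 = 665.5 kg/s.

665.5 kg/s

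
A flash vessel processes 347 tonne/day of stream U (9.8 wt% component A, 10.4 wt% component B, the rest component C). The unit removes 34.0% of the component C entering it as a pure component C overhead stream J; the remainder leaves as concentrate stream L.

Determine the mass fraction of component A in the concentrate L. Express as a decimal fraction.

0.134

component A is not removed: 347×0.098 = 34.006 tonne/day of component A enters L.
component C entering = 347×0.798 = 276.91 tonne/day; overhead removed = 0.340×276.91 = 94.148 tonne/day.
Concentrate = 347 − 94.148 = 252.85 tonne/day.
Mass fraction = 34.006/252.85 = 0.134.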